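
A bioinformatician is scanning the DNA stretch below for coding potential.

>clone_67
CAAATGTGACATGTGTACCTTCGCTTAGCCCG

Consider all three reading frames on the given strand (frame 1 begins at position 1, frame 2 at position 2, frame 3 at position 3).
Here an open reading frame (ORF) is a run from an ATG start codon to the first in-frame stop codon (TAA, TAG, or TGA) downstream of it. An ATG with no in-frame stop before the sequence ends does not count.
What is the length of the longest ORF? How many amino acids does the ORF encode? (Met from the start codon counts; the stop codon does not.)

5

Frame 1: CAA ATG TGA CAT GTG TAC CTT CGC TTA GCC — ATG at 4, stop TGA at 7 → 6 nt.
Frame 2: AAA TGT GAC ATG TGT ACC TTC GCT TAG CCC — ATG at 11, stop TAG at 26 → 18 nt.
Frame 3: AAT GTG ACA TGT GTA CCT TCG CTT AGC CCG — no ATG→stop ORF.
Longest: frame 2, positions 11–28, 18 nt = 6 codons = 5 aa. → 5 amino acids.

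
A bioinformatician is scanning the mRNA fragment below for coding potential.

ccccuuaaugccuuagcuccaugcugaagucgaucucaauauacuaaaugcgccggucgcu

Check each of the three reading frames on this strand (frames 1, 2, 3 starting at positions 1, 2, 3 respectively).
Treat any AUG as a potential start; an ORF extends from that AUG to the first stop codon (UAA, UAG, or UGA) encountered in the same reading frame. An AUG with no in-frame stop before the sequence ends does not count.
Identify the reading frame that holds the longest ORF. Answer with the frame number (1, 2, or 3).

Frame 1: CCC CUU AAU GCC UUA GCU CCA UGC UGA AGU CGA UCU CAA UAU ACU AAA UGC GCC GGU CGC — no AUG→stop ORF.
Frame 2: CCC UUA AUG CCU UAG CUC CAU GCU GAA GUC GAU CUC AAU AUA CUA AAU GCG CCG GUC GCU — AUG at 8, stop UAG at 14 → 9 nt.
Frame 3: CCU UAA UGC CUU AGC UCC AUG CUG AAG UCG AUC UCA AUA UAC UAA AUG CGC CGG UCG — AUG at 21, stop UAA at 45 → 27 nt.
Longest ORF is 27 nt in frame 3 (positions 21–47).

3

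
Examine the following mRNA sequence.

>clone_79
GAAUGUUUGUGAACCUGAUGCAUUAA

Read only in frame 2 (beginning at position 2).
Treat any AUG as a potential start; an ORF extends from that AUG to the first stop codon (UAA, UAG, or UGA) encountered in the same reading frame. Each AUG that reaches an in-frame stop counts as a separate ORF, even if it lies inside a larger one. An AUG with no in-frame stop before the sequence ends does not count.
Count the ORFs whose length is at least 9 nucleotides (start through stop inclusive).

0

Frame 2: AAU GUU UGU GAA CCU GAU GCA UUA — no AUG→stop ORF.
No ORF reaches 9 nucleotides. Count = 0.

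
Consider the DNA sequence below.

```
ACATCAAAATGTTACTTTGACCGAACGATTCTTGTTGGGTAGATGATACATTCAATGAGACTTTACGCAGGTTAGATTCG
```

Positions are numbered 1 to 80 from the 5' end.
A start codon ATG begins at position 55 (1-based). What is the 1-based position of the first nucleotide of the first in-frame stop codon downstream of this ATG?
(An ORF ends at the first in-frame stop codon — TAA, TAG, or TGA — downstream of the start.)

73

Codons from position 55: ATG (55–57), AGA (58–60), CTT (61–63), TAC (64–66), GCA (67–69), GGT (70–72), TAG (73–75).
TAG is a stop codon; it begins at position 73.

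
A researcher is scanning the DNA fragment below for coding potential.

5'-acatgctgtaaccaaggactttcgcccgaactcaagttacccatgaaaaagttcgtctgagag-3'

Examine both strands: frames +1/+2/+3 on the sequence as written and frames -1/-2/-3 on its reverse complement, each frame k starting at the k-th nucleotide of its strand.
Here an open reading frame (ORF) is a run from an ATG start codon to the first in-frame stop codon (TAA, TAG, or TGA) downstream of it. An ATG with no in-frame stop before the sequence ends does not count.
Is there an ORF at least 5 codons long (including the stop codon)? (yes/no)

Reverse complement (5'→3'): CTCTCAGACGAACTTTTTCATGGGTAACTTGAGTTCGGGCGAAAGTCCTTGGTTACAGCATGT
Frame +1: ACA TGC TGT AAC CAA GGA CTT TCG CCC GAA CTC AAG TTA CCC ATG AAA AAG TTC GTC TGA GAG — ATG at 43, stop TGA at 58 → 18 nt.
Frame +2: CAT GCT GTA ACC AAG GAC TTT CGC CCG AAC TCA AGT TAC CCA TGA AAA AGT TCG TCT GAG — no ATG→stop ORF.
Frame +3: ATG CTG TAA CCA AGG ACT TTC GCC CGA ACT CAA GTT ACC CAT GAA AAA GTT CGT CTG AGA — ATG at 3, stop TAA at 9 → 9 nt.
Frame -1: CTC TCA GAC GAA CTT TTT CAT GGG TAA CTT GAG TTC GGG CGA AAG TCC TTG GTT ACA GCA TGT — no ATG→stop ORF.
Frame -2: TCT CAG ACG AAC TTT TTC ATG GGT AAC TTG AGT TCG GGC GAA AGT CCT TGG TTA CAG CAT — no ATG→stop ORF.
Frame -3: CTC AGA CGA ACT TTT TCA TGG GTA ACT TGA GTT CGG GCG AAA GTC CTT GGT TAC AGC ATG — no ATG→stop ORF.
Frame +1 has an ORF of 6 codons (positions 43–60) ≥ 5, so yes.

yes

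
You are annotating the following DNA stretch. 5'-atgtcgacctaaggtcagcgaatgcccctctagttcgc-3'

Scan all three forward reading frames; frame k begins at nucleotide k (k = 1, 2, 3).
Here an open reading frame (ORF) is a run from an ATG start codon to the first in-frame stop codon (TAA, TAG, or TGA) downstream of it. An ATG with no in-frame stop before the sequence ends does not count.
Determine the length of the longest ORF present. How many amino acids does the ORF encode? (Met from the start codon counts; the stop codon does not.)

Frame 1: ATG TCG ACC TAA GGT CAG CGA ATG CCC CTC TAG TTC — ATG at 1, stop TAA at 10 → 12 nt; ATG at 22, stop TAG at 31 → 12 nt.
Frame 2: TGT CGA CCT AAG GTC AGC GAA TGC CCC TCT AGT TCG — no ATG→stop ORF.
Frame 3: GTC GAC CTA AGG TCA GCG AAT GCC CCT CTA GTT CGC — no ATG→stop ORF.
Longest: frame 1, positions 1–12, 12 nt = 4 codons = 3 aa. → 3 amino acids.

3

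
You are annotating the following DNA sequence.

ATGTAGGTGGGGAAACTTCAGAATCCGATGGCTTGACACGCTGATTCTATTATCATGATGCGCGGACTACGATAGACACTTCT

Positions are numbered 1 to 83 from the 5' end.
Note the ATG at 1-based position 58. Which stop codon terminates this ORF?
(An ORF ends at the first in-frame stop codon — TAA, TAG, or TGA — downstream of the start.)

TAG

Codons from position 58: ATG (58–60), CGC (61–63), GGA (64–66), CTA (67–69), CGA (70–72), TAG (73–75).
The first in-frame stop codon is TAG.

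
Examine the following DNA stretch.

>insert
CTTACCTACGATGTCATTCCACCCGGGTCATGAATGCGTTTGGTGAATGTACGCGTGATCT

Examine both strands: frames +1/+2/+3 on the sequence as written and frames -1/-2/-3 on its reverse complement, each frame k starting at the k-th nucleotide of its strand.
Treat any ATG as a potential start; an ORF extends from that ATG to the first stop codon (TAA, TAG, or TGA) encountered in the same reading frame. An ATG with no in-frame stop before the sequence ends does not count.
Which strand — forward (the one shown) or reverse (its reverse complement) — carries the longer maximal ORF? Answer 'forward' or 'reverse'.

forward

Reverse complement (5'→3'): AGATCACGCGTACATTCACCAAACGCATTCATGACCCGGGTGGAATGACATCGTAGGTAAG
Frame +1: CTT ACC TAC GAT GTC ATT CCA CCC GGG TCA TGA ATG CGT TTG GTG AAT GTA CGC GTG ATC — no ATG→stop ORF.
Frame +2: TTA CCT ACG ATG TCA TTC CAC CCG GGT CAT GAA TGC GTT TGG TGA ATG TAC GCG TGA TCT — ATG at 11, stop TGA at 44 → 36 nt; ATG at 47, stop TGA at 56 → 12 nt.
Frame +3: TAC CTA CGA TGT CAT TCC ACC CGG GTC ATG AAT GCG TTT GGT GAA TGT ACG CGT GAT — no ATG→stop ORF.
Frame -1: AGA TCA CGC GTA CAT TCA CCA AAC GCA TTC ATG ACC CGG GTG GAA TGA CAT CGT AGG TAA — ATG at 31, stop TGA at 46 → 18 nt.
Frame -2: GAT CAC GCG TAC ATT CAC CAA ACG CAT TCA TGA CCC GGG TGG AAT GAC ATC GTA GGT AAG — no ATG→stop ORF.
Frame -3: ATC ACG CGT ACA TTC ACC AAA CGC ATT CAT GAC CCG GGT GGA ATG ACA TCG TAG GTA — ATG at 45, stop TAG at 54 → 12 nt.
Forward-strand max 36 nt; reverse-strand max 18 nt. The forward strand has the longer ORF.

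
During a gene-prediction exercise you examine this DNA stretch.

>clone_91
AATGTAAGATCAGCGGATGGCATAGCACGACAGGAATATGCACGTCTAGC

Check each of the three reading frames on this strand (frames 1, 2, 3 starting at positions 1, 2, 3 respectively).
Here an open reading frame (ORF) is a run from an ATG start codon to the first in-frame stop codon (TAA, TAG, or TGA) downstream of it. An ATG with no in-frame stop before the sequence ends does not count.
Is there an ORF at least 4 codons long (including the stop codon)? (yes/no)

Frame 1: AAT GTA AGA TCA GCG GAT GGC ATA GCA CGA CAG GAA TAT GCA CGT CTA — no ATG→stop ORF.
Frame 2: ATG TAA GAT CAG CGG ATG GCA TAG CAC GAC AGG AAT ATG CAC GTC TAG — ATG at 2, stop TAA at 5 → 6 nt; ATG at 17, stop TAG at 23 → 9 nt; ATG at 38, stop TAG at 47 → 12 nt.
Frame 3: TGT AAG ATC AGC GGA TGG CAT AGC ACG ACA GGA ATA TGC ACG TCT AGC — no ATG→stop ORF.
Frame 2 has an ORF of 4 codons (positions 38–49) ≥ 4, so yes.

yes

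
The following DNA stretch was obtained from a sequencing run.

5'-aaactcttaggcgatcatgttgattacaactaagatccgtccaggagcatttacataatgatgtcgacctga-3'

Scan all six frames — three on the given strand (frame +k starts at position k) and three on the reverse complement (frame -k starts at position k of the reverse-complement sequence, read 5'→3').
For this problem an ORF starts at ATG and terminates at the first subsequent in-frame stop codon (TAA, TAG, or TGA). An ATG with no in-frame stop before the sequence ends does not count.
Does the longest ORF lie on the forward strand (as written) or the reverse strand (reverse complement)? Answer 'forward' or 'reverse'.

forward

Reverse complement (5'→3'): TCAGGTCGACATCATTATGTAAATGCTCCTGGACGGATCTTAGTTGTAATCAACATGATCGCCTAAGAGTTT
Frame +1: AAA CTC TTA GGC GAT CAT GTT GAT TAC AAC TAA GAT CCG TCC AGG AGC ATT TAC ATA ATG ATG TCG ACC TGA — ATG at 58, stop TGA at 70 → 15 nt; ATG at 61, stop TGA at 70 → 12 nt.
Frame +2: AAC TCT TAG GCG ATC ATG TTG ATT ACA ACT AAG ATC CGT CCA GGA GCA TTT ACA TAA TGA TGT CGA CCT — ATG at 17, stop TAA at 56 → 42 nt.
Frame +3: ACT CTT AGG CGA TCA TGT TGA TTA CAA CTA AGA TCC GTC CAG GAG CAT TTA CAT AAT GAT GTC GAC CTG — no ATG→stop ORF.
Frame -1: TCA GGT CGA CAT CAT TAT GTA AAT GCT CCT GGA CGG ATC TTA GTT GTA ATC AAC ATG ATC GCC TAA GAG TTT — ATG at 55, stop TAA at 64 → 12 nt.
Frame -2: CAG GTC GAC ATC ATT ATG TAA ATG CTC CTG GAC GGA TCT TAG TTG TAA TCA ACA TGA TCG CCT AAG AGT — ATG at 17, stop TAA at 20 → 6 nt; ATG at 23, stop TAG at 41 → 21 nt.
Frame -3: AGG TCG ACA TCA TTA TGT AAA TGC TCC TGG ACG GAT CTT AGT TGT AAT CAA CAT GAT CGC CTA AGA GTT — no ATG→stop ORF.
Forward-strand max 42 nt; reverse-strand max 21 nt. The forward strand has the longer ORF.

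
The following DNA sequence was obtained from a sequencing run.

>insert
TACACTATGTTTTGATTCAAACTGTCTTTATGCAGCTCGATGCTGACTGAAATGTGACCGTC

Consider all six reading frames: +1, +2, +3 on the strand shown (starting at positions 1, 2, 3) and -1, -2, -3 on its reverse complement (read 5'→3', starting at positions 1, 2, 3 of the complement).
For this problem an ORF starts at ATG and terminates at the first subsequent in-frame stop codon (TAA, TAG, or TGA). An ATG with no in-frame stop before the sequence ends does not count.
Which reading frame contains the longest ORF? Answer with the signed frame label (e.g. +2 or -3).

+3

Reverse complement (5'→3'): GACGGTCACATTTCAGTCAGCATCGAGCTGCATAAAGACAGTTTGAATCAAAACATAGTGTA
Frame +1: TAC ACT ATG TTT TGA TTC AAA CTG TCT TTA TGC AGC TCG ATG CTG ACT GAA ATG TGA CCG — ATG at 7, stop TGA at 13 → 9 nt; ATG at 40, stop TGA at 55 → 18 nt; ATG at 52, stop TGA at 55 → 6 nt.
Frame +2: ACA CTA TGT TTT GAT TCA AAC TGT CTT TAT GCA GCT CGA TGC TGA CTG AAA TGT GAC CGT — no ATG→stop ORF.
Frame +3: CAC TAT GTT TTG ATT CAA ACT GTC TTT ATG CAG CTC GAT GCT GAC TGA AAT GTG ACC GTC — ATG at 30, stop TGA at 48 → 21 nt.
Frame -1: GAC GGT CAC ATT TCA GTC AGC ATC GAG CTG CAT AAA GAC AGT TTG AAT CAA AAC ATA GTG — no ATG→stop ORF.
Frame -2: ACG GTC ACA TTT CAG TCA GCA TCG AGC TGC ATA AAG ACA GTT TGA ATC AAA ACA TAG TGT — no ATG→stop ORF.
Frame -3: CGG TCA CAT TTC AGT CAG CAT CGA GCT GCA TAA AGA CAG TTT GAA TCA AAA CAT AGT GTA — no ATG→stop ORF.
Longest ORF is 21 nt in frame +3 (positions 30–50).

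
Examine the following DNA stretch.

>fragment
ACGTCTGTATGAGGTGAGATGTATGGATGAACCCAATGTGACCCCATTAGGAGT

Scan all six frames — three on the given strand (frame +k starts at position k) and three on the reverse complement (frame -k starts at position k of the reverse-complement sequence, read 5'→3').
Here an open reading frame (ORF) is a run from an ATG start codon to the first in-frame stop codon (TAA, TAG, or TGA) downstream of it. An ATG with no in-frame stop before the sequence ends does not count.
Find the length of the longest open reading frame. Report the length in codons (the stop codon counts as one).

5

Reverse complement (5'→3'): ACTCCTAATGGGGTCACATTGGGTTCATCCATACATCTCACCTCATACAGACGT
Frame +1: ACG TCT GTA TGA GGT GAG ATG TAT GGA TGA ACC CAA TGT GAC CCC ATT AGG AGT — ATG at 19, stop TGA at 28 → 12 nt.
Frame +2: CGT CTG TAT GAG GTG AGA TGT ATG GAT GAA CCC AAT GTG ACC CCA TTA GGA — no ATG→stop ORF.
Frame +3: GTC TGT ATG AGG TGA GAT GTA TGG ATG AAC CCA ATG TGA CCC CAT TAG GAG — ATG at 9, stop TGA at 15 → 9 nt; ATG at 27, stop TGA at 39 → 15 nt; ATG at 36, stop TGA at 39 → 6 nt.
Frame -1: ACT CCT AAT GGG GTC ACA TTG GGT TCA TCC ATA CAT CTC ACC TCA TAC AGA CGT — no ATG→stop ORF.
Frame -2: CTC CTA ATG GGG TCA CAT TGG GTT CAT CCA TAC ATC TCA CCT CAT ACA GAC — no ATG→stop ORF.
Frame -3: TCC TAA TGG GGT CAC ATT GGG TTC ATC CAT ACA TCT CAC CTC ATA CAG ACG — no ATG→stop ORF.
Longest: frame +3, positions 27–41, 15 nt = 5 codons = 4 aa. → 5 codons.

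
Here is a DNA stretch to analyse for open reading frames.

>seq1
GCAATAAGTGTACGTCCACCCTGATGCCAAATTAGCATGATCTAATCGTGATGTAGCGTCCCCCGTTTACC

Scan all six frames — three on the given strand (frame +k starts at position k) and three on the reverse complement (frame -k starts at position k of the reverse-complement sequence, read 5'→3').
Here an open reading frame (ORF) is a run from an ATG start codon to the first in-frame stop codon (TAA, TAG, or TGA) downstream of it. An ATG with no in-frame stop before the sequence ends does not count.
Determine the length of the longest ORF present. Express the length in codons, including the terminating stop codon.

4

Reverse complement (5'→3'): GGTAAACGGGGGACGCTACATCACGATTAGATCATGCTAATTTGGCATCAGGGTGGACGTACACTTATTGC
Frame +1: GCA ATA AGT GTA CGT CCA CCC TGA TGC CAA ATT AGC ATG ATC TAA TCG TGA TGT AGC GTC CCC CGT TTA — ATG at 37, stop TAA at 43 → 9 nt.
Frame +2: CAA TAA GTG TAC GTC CAC CCT GAT GCC AAA TTA GCA TGA TCT AAT CGT GAT GTA GCG TCC CCC GTT TAC — no ATG→stop ORF.
Frame +3: AAT AAG TGT ACG TCC ACC CTG ATG CCA AAT TAG CAT GAT CTA ATC GTG ATG TAG CGT CCC CCG TTT ACC — ATG at 24, stop TAG at 33 → 12 nt; ATG at 51, stop TAG at 54 → 6 nt.
Frame -1: GGT AAA CGG GGG ACG CTA CAT CAC GAT TAG ATC ATG CTA ATT TGG CAT CAG GGT GGA CGT ACA CTT ATT — no ATG→stop ORF.
Frame -2: GTA AAC GGG GGA CGC TAC ATC ACG ATT AGA TCA TGC TAA TTT GGC ATC AGG GTG GAC GTA CAC TTA TTG — no ATG→stop ORF.
Frame -3: TAA ACG GGG GAC GCT ACA TCA CGA TTA GAT CAT GCT AAT TTG GCA TCA GGG TGG ACG TAC ACT TAT TGC — no ATG→stop ORF.
Longest: frame +3, positions 24–35, 12 nt = 4 codons = 3 aa. → 4 codons.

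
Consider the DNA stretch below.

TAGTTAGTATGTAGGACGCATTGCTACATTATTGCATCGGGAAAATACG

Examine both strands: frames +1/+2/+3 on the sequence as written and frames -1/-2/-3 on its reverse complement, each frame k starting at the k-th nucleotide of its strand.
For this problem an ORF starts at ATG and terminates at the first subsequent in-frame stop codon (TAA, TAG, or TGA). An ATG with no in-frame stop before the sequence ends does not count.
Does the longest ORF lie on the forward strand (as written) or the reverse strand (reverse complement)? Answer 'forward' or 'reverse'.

reverse

Reverse complement (5'→3'): CGTATTTTCCCGATGCAATAATGTAGCAATGCGTCCTACATACTAACTA
Frame +1: TAG TTA GTA TGT AGG ACG CAT TGC TAC ATT ATT GCA TCG GGA AAA TAC — no ATG→stop ORF.
Frame +2: AGT TAG TAT GTA GGA CGC ATT GCT ACA TTA TTG CAT CGG GAA AAT ACG — no ATG→stop ORF.
Frame +3: GTT AGT ATG TAG GAC GCA TTG CTA CAT TAT TGC ATC GGG AAA ATA — ATG at 9, stop TAG at 12 → 6 nt.
Frame -1: CGT ATT TTC CCG ATG CAA TAA TGT AGC AAT GCG TCC TAC ATA CTA ACT — ATG at 13, stop TAA at 19 → 9 nt.
Frame -2: GTA TTT TCC CGA TGC AAT AAT GTA GCA ATG CGT CCT ACA TAC TAA CTA — ATG at 29, stop TAA at 44 → 18 nt.
Frame -3: TAT TTT CCC GAT GCA ATA ATG TAG CAA TGC GTC CTA CAT ACT AAC — ATG at 21, stop TAG at 24 → 6 nt.
Forward-strand max 6 nt; reverse-strand max 18 nt. The reverse strand has the longer ORF.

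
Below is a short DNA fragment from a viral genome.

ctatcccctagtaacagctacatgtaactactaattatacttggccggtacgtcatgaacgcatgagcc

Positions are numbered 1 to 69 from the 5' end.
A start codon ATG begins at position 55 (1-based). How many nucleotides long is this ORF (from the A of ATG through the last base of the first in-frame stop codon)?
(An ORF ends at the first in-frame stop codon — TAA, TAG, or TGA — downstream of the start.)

Codons from position 55: ATG (55–57), AAC (58–60), GCA (61–63), TGA (64–66).
TGA is the first in-frame stop; ORF spans 55–66, 12 nucleotides.

12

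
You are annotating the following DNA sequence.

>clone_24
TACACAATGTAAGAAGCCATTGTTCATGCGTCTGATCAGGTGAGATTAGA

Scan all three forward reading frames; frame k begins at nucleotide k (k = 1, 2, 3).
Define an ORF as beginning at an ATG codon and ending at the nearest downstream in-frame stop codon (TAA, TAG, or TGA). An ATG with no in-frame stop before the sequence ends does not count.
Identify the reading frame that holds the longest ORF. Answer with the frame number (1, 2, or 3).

2

Frame 1: TAC ACA ATG TAA GAA GCC ATT GTT CAT GCG TCT GAT CAG GTG AGA TTA — ATG at 7, stop TAA at 10 → 6 nt.
Frame 2: ACA CAA TGT AAG AAG CCA TTG TTC ATG CGT CTG ATC AGG TGA GAT TAG — ATG at 26, stop TGA at 41 → 18 nt.
Frame 3: CAC AAT GTA AGA AGC CAT TGT TCA TGC GTC TGA TCA GGT GAG ATT AGA — no ATG→stop ORF.
Longest ORF is 18 nt in frame 2 (positions 26–43).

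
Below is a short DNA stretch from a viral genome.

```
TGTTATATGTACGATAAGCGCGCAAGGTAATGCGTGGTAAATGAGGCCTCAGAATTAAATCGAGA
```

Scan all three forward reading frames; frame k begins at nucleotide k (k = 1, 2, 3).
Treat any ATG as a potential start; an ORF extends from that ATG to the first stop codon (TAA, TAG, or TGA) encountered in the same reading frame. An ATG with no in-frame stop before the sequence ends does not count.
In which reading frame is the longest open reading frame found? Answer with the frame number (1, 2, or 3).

Frame 1: TGT TAT ATG TAC GAT AAG CGC GCA AGG TAA TGC GTG GTA AAT GAG GCC TCA GAA TTA AAT CGA — ATG at 7, stop TAA at 28 → 24 nt.
Frame 2: GTT ATA TGT ACG ATA AGC GCG CAA GGT AAT GCG TGG TAA ATG AGG CCT CAG AAT TAA ATC GAG — ATG at 41, stop TAA at 56 → 18 nt.
Frame 3: TTA TAT GTA CGA TAA GCG CGC AAG GTA ATG CGT GGT AAA TGA GGC CTC AGA ATT AAA TCG AGA — ATG at 30, stop TGA at 42 → 15 nt.
Longest ORF is 24 nt in frame 1 (positions 7–30).

1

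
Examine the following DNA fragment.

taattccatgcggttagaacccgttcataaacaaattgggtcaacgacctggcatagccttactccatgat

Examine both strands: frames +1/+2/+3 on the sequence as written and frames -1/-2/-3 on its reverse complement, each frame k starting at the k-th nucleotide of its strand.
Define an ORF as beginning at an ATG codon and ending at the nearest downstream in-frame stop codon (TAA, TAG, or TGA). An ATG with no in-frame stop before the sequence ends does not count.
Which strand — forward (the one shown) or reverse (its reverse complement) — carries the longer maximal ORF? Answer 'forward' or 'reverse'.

forward

Reverse complement (5'→3'): ATCATGGAGTAAGGCTATGCCAGGTCGTTGACCCAATTTGTTTATGAACGGGTTCTAACCGCATGGAATTA
Frame +1: TAA TTC CAT GCG GTT AGA ACC CGT TCA TAA ACA AAT TGG GTC AAC GAC CTG GCA TAG CCT TAC TCC ATG — no ATG→stop ORF.
Frame +2: AAT TCC ATG CGG TTA GAA CCC GTT CAT AAA CAA ATT GGG TCA ACG ACC TGG CAT AGC CTT ACT CCA TGA — ATG at 8, stop TGA at 68 → 63 nt.
Frame +3: ATT CCA TGC GGT TAG AAC CCG TTC ATA AAC AAA TTG GGT CAA CGA CCT GGC ATA GCC TTA CTC CAT GAT — no ATG→stop ORF.
Frame -1: ATC ATG GAG TAA GGC TAT GCC AGG TCG TTG ACC CAA TTT GTT TAT GAA CGG GTT CTA ACC GCA TGG AAT — ATG at 4, stop TAA at 10 → 9 nt.
Frame -2: TCA TGG AGT AAG GCT ATG CCA GGT CGT TGA CCC AAT TTG TTT ATG AAC GGG TTC TAA CCG CAT GGA ATT — ATG at 17, stop TGA at 29 → 15 nt; ATG at 44, stop TAA at 56 → 15 nt.
Frame -3: CAT GGA GTA AGG CTA TGC CAG GTC GTT GAC CCA ATT TGT TTA TGA ACG GGT TCT AAC CGC ATG GAA TTA — no ATG→stop ORF.
Forward-strand max 63 nt; reverse-strand max 15 nt. The forward strand has the longer ORF.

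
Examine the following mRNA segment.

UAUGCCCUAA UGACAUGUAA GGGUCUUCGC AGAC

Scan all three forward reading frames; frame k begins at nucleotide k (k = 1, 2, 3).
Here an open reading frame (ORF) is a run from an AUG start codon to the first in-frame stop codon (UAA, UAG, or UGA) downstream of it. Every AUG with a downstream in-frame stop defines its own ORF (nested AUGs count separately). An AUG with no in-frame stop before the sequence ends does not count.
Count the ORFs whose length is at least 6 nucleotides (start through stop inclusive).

Frame 1: UAU GCC CUA AUG ACA UGU AAG GGU CUU CGC AGA — no AUG→stop ORF.
Frame 2: AUG CCC UAA UGA CAU GUA AGG GUC UUC GCA GAC — AUG at 2, stop UAA at 8 → 9 nt.
Frame 3: UGC CCU AAU GAC AUG UAA GGG UCU UCG CAG — AUG at 15, stop UAA at 18 → 6 nt.
ORFs ≥ 6 nucleotides: frame 2 2–10 (9 nucleotides), frame 3 15–20 (6 nucleotides). Count = 2.

2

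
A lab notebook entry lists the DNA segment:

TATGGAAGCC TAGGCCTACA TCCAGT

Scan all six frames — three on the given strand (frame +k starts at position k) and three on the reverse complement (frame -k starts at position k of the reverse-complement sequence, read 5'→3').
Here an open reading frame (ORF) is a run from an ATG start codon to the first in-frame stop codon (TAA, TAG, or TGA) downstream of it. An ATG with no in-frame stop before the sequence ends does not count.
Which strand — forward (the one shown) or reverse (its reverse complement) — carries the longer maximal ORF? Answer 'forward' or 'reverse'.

forward

Reverse complement (5'→3'): ACTGGATGTAGGCCTAGGCTTCCATA
Frame +1: TAT GGA AGC CTA GGC CTA CAT CCA — no ATG→stop ORF.
Frame +2: ATG GAA GCC TAG GCC TAC ATC CAG — ATG at 2, stop TAG at 11 → 12 nt.
Frame +3: TGG AAG CCT AGG CCT ACA TCC AGT — no ATG→stop ORF.
Frame -1: ACT GGA TGT AGG CCT AGG CTT CCA — no ATG→stop ORF.
Frame -2: CTG GAT GTA GGC CTA GGC TTC CAT — no ATG→stop ORF.
Frame -3: TGG ATG TAG GCC TAG GCT TCC ATA — ATG at 6, stop TAG at 9 → 6 nt.
Forward-strand max 12 nt; reverse-strand max 6 nt. The forward strand has the longer ORF.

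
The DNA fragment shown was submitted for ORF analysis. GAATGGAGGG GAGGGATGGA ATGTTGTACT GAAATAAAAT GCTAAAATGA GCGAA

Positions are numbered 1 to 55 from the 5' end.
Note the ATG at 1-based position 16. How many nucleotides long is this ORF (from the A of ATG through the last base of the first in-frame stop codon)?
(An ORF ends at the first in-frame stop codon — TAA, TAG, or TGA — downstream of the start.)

Codons from position 16: ATG (16–18), GAA (19–21), TGT (22–24), TGT (25–27), ACT (28–30), GAA (31–33), ATA (34–36), AAA (37–39), TGC (40–42), TAA (43–45).
TAA is the first in-frame stop; ORF spans 16–45, 30 nucleotides.

30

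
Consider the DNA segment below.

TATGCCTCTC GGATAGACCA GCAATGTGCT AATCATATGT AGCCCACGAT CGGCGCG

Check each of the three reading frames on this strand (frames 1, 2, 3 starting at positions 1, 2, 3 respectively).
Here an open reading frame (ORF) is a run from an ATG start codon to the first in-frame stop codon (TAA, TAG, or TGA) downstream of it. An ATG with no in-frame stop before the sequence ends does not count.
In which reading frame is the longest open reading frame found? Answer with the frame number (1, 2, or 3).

Frame 1: TAT GCC TCT CGG ATA GAC CAG CAA TGT GCT AAT CAT ATG TAG CCC ACG ATC GGC GCG — ATG at 37, stop TAG at 40 → 6 nt.
Frame 2: ATG CCT CTC GGA TAG ACC AGC AAT GTG CTA ATC ATA TGT AGC CCA CGA TCG GCG — ATG at 2, stop TAG at 14 → 15 nt.
Frame 3: TGC CTC TCG GAT AGA CCA GCA ATG TGC TAA TCA TAT GTA GCC CAC GAT CGG CGC — ATG at 24, stop TAA at 30 → 9 nt.
Longest ORF is 15 nt in frame 2 (positions 2–16).

2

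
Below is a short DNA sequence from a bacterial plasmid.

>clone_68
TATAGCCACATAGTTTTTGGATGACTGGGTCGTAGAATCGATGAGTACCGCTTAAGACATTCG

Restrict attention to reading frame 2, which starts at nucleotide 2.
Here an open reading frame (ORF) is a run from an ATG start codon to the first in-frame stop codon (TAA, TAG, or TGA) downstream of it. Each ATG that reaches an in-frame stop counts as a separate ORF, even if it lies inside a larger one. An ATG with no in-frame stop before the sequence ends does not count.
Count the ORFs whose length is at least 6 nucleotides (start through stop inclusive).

Frame 2: ATA GCC ACA TAG TTT TTG GAT GAC TGG GTC GTA GAA TCG ATG AGT ACC GCT TAA GAC ATT — ATG at 41, stop TAA at 53 → 15 nt.
ORFs ≥ 6 nucleotides: frame 2 41–55 (15 nucleotides). Count = 1.

1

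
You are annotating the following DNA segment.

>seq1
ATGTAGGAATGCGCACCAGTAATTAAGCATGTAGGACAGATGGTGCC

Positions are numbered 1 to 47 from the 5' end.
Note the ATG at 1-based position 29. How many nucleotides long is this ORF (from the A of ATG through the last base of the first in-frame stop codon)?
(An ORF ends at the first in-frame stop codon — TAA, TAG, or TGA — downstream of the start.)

Codons from position 29: ATG (29–31), TAG (32–34).
TAG is the first in-frame stop; ORF spans 29–34, 6 nucleotides.

6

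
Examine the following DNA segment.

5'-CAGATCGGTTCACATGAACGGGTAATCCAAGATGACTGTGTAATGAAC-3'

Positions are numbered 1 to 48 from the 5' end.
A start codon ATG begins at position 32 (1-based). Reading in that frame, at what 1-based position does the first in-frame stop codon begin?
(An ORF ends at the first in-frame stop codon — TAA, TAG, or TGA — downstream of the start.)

Codons from position 32: ATG (32–34), ACT (35–37), GTG (38–40), TAA (41–43).
TAA is a stop codon; it begins at position 41.

41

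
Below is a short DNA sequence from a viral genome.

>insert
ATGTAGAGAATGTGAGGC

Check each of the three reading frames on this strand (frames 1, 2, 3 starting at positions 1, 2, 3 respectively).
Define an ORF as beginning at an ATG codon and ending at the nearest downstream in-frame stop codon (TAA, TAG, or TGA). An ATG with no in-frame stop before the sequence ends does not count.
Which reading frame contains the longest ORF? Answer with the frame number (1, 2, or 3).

Frame 1: ATG TAG AGA ATG TGA GGC — ATG at 1, stop TAG at 4 → 6 nt; ATG at 10, stop TGA at 13 → 6 nt.
Frame 2: TGT AGA GAA TGT GAG — no ATG→stop ORF.
Frame 3: GTA GAG AAT GTG AGG — no ATG→stop ORF.
Longest ORF is 6 nt in frame 1 (positions 1–6).

1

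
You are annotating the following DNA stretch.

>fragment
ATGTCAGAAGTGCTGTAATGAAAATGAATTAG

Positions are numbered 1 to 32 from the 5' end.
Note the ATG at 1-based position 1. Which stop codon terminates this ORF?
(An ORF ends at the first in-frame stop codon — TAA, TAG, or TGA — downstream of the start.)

TAA

Codons from position 1: ATG (1–3), TCA (4–6), GAA (7–9), GTG (10–12), CTG (13–15), TAA (16–18).
The first in-frame stop codon is TAA.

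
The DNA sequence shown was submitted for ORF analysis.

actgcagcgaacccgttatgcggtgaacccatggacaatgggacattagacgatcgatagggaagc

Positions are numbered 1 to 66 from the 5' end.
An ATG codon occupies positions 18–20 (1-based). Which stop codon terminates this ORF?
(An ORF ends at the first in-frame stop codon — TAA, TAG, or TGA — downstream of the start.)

TGA

Codons from position 18: ATG (18–20), CGG (21–23), TGA (24–26).
The first in-frame stop codon is TGA.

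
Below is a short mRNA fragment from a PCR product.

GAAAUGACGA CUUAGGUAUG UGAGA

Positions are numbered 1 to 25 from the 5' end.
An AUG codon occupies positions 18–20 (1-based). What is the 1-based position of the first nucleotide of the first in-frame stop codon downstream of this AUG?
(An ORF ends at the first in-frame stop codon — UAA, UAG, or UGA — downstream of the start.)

21

Codons from position 18: AUG (18–20), UGA (21–23).
UGA is a stop codon; it begins at position 21.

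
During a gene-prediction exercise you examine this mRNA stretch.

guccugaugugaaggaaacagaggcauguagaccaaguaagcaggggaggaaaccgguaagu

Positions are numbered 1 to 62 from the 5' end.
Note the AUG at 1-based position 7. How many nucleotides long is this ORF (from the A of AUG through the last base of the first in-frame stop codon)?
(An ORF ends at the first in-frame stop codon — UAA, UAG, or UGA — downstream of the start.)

Codons from position 7: AUG (7–9), UGA (10–12).
UGA is the first in-frame stop; ORF spans 7–12, 6 nucleotides.

6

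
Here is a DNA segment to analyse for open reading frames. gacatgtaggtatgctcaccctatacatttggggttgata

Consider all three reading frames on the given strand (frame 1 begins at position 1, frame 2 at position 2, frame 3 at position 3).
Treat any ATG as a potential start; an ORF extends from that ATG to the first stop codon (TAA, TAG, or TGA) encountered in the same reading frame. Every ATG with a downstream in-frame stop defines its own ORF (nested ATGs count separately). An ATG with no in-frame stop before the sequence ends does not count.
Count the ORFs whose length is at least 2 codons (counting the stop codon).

2

Frame 1: GAC ATG TAG GTA TGC TCA CCC TAT ACA TTT GGG GTT GAT — ATG at 4, stop TAG at 7 → 6 nt.
Frame 2: ACA TGT AGG TAT GCT CAC CCT ATA CAT TTG GGG TTG ATA — no ATG→stop ORF.
Frame 3: CAT GTA GGT ATG CTC ACC CTA TAC ATT TGG GGT TGA — ATG at 12, stop TGA at 36 → 27 nt.
ORFs ≥ 2 codons: frame 1 4–9 (2 codons), frame 3 12–38 (9 codons). Count = 2.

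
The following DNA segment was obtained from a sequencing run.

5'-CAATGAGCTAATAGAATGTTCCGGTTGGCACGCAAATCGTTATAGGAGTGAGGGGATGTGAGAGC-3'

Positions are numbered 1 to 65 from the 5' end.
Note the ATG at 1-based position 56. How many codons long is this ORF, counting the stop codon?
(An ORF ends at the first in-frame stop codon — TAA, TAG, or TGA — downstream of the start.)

Codons from position 56: ATG (56–58), TGA (59–61).
TGA is the first in-frame stop; that's 2 codons including the stop.

2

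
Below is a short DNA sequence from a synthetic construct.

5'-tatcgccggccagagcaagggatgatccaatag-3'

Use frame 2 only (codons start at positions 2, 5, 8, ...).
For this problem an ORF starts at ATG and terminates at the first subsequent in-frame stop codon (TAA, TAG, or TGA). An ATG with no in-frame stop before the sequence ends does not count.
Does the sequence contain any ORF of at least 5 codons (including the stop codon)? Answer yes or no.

no

Frame 2: ATC GCC GGC CAG AGC AAG GGA TGA TCC AAT — no ATG→stop ORF.
Largest ORF found is 0 codons < 5, so no.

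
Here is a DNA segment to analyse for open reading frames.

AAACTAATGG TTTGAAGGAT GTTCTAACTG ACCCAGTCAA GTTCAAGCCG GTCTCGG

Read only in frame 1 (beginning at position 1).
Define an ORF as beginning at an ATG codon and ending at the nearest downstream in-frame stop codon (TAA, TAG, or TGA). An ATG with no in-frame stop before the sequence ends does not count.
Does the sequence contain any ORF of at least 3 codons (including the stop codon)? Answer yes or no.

Frame 1: AAA CTA ATG GTT TGA AGG ATG TTC TAA CTG ACC CAG TCA AGT TCA AGC CGG TCT CGG — ATG at 7, stop TGA at 13 → 9 nt; ATG at 19, stop TAA at 25 → 9 nt.
Frame 1 has an ORF of 3 codons (positions 7–15) ≥ 3, so yes.

yes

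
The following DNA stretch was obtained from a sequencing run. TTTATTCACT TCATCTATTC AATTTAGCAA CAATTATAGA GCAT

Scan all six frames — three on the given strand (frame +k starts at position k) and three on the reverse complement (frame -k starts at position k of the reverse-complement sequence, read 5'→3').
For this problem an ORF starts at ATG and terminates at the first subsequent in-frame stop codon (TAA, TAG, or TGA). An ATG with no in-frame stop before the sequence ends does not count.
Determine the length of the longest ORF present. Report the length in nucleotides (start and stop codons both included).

Reverse complement (5'→3'): ATGCTCTATAATTGTTGCTAAATTGAATAGATGAAGTGAATAAA
Frame +1: TTT ATT CAC TTC ATC TAT TCA ATT TAG CAA CAA TTA TAG AGC — no ATG→stop ORF.
Frame +2: TTA TTC ACT TCA TCT ATT CAA TTT AGC AAC AAT TAT AGA GCA — no ATG→stop ORF.
Frame +3: TAT TCA CTT CAT CTA TTC AAT TTA GCA ACA ATT ATA GAG CAT — no ATG→stop ORF.
Frame -1: ATG CTC TAT AAT TGT TGC TAA ATT GAA TAG ATG AAG TGA ATA — ATG at 1, stop TAA at 19 → 21 nt; ATG at 31, stop TGA at 37 → 9 nt.
Frame -2: TGC TCT ATA ATT GTT GCT AAA TTG AAT AGA TGA AGT GAA TAA — no ATG→stop ORF.
Frame -3: GCT CTA TAA TTG TTG CTA AAT TGA ATA GAT GAA GTG AAT AAA — no ATG→stop ORF.
Longest: frame -1, positions 1–21, 21 nt = 7 codons = 6 aa. → 21 nucleotides.

21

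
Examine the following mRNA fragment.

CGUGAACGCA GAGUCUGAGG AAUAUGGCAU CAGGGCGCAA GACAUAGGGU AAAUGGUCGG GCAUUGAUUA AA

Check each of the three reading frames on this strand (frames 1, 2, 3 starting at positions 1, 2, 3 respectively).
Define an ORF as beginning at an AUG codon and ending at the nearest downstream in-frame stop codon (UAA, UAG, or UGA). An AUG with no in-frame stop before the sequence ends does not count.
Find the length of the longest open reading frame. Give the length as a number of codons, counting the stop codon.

8

Frame 1: CGU GAA CGC AGA GUC UGA GGA AUA UGG CAU CAG GGC GCA AGA CAU AGG GUA AAU GGU CGG GCA UUG AUU AAA — no AUG→stop ORF.
Frame 2: GUG AAC GCA GAG UCU GAG GAA UAU GGC AUC AGG GCG CAA GAC AUA GGG UAA AUG GUC GGG CAU UGA UUA — AUG at 53, stop UGA at 65 → 15 nt.
Frame 3: UGA ACG CAG AGU CUG AGG AAU AUG GCA UCA GGG CGC AAG ACA UAG GGU AAA UGG UCG GGC AUU GAU UAA — AUG at 24, stop UAG at 45 → 24 nt.
Longest: frame 3, positions 24–47, 24 nt = 8 codons = 7 aa. → 8 codons.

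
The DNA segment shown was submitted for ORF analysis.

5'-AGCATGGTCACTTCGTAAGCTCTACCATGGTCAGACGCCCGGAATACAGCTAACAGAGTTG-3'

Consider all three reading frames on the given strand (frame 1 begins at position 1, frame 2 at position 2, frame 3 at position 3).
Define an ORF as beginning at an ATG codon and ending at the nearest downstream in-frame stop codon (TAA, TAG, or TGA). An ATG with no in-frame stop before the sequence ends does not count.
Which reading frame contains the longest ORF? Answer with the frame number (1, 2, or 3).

3

Frame 1: AGC ATG GTC ACT TCG TAA GCT CTA CCA TGG TCA GAC GCC CGG AAT ACA GCT AAC AGA GTT — ATG at 4, stop TAA at 16 → 15 nt.
Frame 2: GCA TGG TCA CTT CGT AAG CTC TAC CAT GGT CAG ACG CCC GGA ATA CAG CTA ACA GAG TTG — no ATG→stop ORF.
Frame 3: CAT GGT CAC TTC GTA AGC TCT ACC ATG GTC AGA CGC CCG GAA TAC AGC TAA CAG AGT — ATG at 27, stop TAA at 51 → 27 nt.
Longest ORF is 27 nt in frame 3 (positions 27–53).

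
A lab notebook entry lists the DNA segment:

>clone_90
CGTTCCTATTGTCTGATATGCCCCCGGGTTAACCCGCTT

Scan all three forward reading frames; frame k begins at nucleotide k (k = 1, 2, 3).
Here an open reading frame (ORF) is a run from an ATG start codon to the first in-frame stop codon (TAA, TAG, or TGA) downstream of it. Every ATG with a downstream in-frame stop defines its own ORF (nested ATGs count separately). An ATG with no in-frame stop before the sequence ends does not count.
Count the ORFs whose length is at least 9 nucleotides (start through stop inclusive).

1

Frame 1: CGT TCC TAT TGT CTG ATA TGC CCC CGG GTT AAC CCG CTT — no ATG→stop ORF.
Frame 2: GTT CCT ATT GTC TGA TAT GCC CCC GGG TTA ACC CGC — no ATG→stop ORF.
Frame 3: TTC CTA TTG TCT GAT ATG CCC CCG GGT TAA CCC GCT — ATG at 18, stop TAA at 30 → 15 nt.
ORFs ≥ 9 nucleotides: frame 3 18–32 (15 nucleotides). Count = 1.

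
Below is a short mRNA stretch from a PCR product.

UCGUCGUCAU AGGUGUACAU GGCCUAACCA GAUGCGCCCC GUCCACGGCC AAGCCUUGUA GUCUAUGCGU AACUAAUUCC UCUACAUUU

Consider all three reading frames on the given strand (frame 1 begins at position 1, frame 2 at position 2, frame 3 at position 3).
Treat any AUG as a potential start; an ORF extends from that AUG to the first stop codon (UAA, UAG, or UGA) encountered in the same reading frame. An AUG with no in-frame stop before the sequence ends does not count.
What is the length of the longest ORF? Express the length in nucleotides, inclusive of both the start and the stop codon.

30

Frame 1: UCG UCG UCA UAG GUG UAC AUG GCC UAA CCA GAU GCG CCC CGU CCA CGG CCA AGC CUU GUA GUC UAU GCG UAA CUA AUU CCU CUA CAU — AUG at 19, stop UAA at 25 → 9 nt.
Frame 2: CGU CGU CAU AGG UGU ACA UGG CCU AAC CAG AUG CGC CCC GUC CAC GGC CAA GCC UUG UAG UCU AUG CGU AAC UAA UUC CUC UAC AUU — AUG at 32, stop UAG at 59 → 30 nt; AUG at 65, stop UAA at 74 → 12 nt.
Frame 3: GUC GUC AUA GGU GUA CAU GGC CUA ACC AGA UGC GCC CCG UCC ACG GCC AAG CCU UGU AGU CUA UGC GUA ACU AAU UCC UCU ACA UUU — no AUG→stop ORF.
Longest: frame 2, positions 32–61, 30 nt = 10 codons = 9 aa. → 30 nucleotides.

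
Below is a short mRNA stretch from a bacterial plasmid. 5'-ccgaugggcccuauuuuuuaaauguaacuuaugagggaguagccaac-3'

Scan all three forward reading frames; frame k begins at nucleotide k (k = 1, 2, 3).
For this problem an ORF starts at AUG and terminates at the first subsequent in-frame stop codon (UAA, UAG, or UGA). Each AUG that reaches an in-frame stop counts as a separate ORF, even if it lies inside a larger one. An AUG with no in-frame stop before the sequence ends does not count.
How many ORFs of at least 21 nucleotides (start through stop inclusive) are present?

Frame 1: CCG AUG GGC CCU AUU UUU UAA AUG UAA CUU AUG AGG GAG UAG CCA — AUG at 4, stop UAA at 19 → 18 nt; AUG at 22, stop UAA at 25 → 6 nt; AUG at 31, stop UAG at 40 → 12 nt.
Frame 2: CGA UGG GCC CUA UUU UUU AAA UGU AAC UUA UGA GGG AGU AGC CAA — no AUG→stop ORF.
Frame 3: GAU GGG CCC UAU UUU UUA AAU GUA ACU UAU GAG GGA GUA GCC AAC — no AUG→stop ORF.
No ORF reaches 21 nucleotides. Count = 0.

0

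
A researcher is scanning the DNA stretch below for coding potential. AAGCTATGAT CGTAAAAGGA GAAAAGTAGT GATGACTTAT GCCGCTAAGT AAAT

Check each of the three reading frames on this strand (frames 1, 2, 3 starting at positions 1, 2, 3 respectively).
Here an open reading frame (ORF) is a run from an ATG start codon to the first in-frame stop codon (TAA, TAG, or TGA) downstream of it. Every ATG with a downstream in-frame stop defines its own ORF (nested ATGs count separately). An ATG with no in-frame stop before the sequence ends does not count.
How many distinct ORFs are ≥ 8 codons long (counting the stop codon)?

1

Frame 1: AAG CTA TGA TCG TAA AAG GAG AAA AGT AGT GAT GAC TTA TGC CGC TAA GTA AAT — no ATG→stop ORF.
Frame 2: AGC TAT GAT CGT AAA AGG AGA AAA GTA GTG ATG ACT TAT GCC GCT AAG TAA — ATG at 32, stop TAA at 50 → 21 nt.
Frame 3: GCT ATG ATC GTA AAA GGA GAA AAG TAG TGA TGA CTT ATG CCG CTA AGT AAA — ATG at 6, stop TAG at 27 → 24 nt.
ORFs ≥ 8 codons: frame 3 6–29 (8 codons). Count = 1.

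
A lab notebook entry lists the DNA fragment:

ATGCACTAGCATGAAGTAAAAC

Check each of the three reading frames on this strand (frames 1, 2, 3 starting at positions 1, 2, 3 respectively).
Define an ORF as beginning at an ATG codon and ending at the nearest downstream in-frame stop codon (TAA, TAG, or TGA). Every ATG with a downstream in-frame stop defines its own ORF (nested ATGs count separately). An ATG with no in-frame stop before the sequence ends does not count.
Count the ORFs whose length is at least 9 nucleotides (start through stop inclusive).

Frame 1: ATG CAC TAG CAT GAA GTA AAA — ATG at 1, stop TAG at 7 → 9 nt.
Frame 2: TGC ACT AGC ATG AAG TAA AAC — ATG at 11, stop TAA at 17 → 9 nt.
Frame 3: GCA CTA GCA TGA AGT AAA — no ATG→stop ORF.
ORFs ≥ 9 nucleotides: frame 1 1–9 (9 nucleotides), frame 2 11–19 (9 nucleotides). Count = 2.

2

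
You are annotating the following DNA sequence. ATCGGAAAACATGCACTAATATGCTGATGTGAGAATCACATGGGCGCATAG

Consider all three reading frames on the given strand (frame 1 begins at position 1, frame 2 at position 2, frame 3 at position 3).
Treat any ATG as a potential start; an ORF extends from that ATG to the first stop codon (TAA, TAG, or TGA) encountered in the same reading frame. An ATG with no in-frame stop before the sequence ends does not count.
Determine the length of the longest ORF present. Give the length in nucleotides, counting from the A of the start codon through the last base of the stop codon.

Frame 1: ATC GGA AAA CAT GCA CTA ATA TGC TGA TGT GAG AAT CAC ATG GGC GCA TAG — ATG at 40, stop TAG at 49 → 12 nt.
Frame 2: TCG GAA AAC ATG CAC TAA TAT GCT GAT GTG AGA ATC ACA TGG GCG CAT — ATG at 11, stop TAA at 17 → 9 nt.
Frame 3: CGG AAA ACA TGC ACT AAT ATG CTG ATG TGA GAA TCA CAT GGG CGC ATA — ATG at 21, stop TGA at 30 → 12 nt; ATG at 27, stop TGA at 30 → 6 nt.
Longest: frame 1, positions 40–51, 12 nt = 4 codons = 3 aa. → 12 nucleotides.

12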